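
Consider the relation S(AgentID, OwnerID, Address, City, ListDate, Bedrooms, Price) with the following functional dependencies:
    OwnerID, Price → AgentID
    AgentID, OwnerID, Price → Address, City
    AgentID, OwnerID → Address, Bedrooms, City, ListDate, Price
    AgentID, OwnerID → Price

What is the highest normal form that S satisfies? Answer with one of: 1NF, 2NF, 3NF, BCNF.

BCNF

Candidate keys: {AgentID, OwnerID}, {OwnerID, Price}. Prime attributes: {AgentID, OwnerID, Price}.
Each dependency's left side is a superkey — BCNF holds.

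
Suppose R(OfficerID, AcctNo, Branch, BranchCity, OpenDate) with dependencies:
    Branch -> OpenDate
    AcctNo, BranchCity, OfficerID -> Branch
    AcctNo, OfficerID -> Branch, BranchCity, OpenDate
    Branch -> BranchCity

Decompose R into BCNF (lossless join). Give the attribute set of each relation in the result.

{AcctNo, Branch, OfficerID}; {Branch, BranchCity, OpenDate}

Candidate key of the original relation: {AcctNo, OfficerID}.
{AcctNo, Branch, BranchCity, OfficerID, OpenDate}: {Branch} determines {Branch, BranchCity, OpenDate} here but is not a superkey — split on Branch -> BranchCity, OpenDate, giving {Branch, BranchCity, OpenDate} and {AcctNo, Branch, OfficerID}.
{Branch, BranchCity, OpenDate} is in BCNF.
{AcctNo, Branch, OfficerID} is in BCNF.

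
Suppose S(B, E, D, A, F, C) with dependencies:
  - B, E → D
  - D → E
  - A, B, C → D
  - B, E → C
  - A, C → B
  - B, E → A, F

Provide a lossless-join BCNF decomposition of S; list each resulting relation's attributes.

Candidate keys of the original relation: {A, C}, {B, D}, {B, E}.
In {A, B, C, D, E, F}, {D} is not a superkey ({D}⁺ restricted to this set is {D, E}), so split on D → E into {D, E} and {A, B, C, D, F}.
{D, E} is in BCNF.
{A, B, C, D, F} is in BCNF.

{A, B, C, D, F}; {D, E}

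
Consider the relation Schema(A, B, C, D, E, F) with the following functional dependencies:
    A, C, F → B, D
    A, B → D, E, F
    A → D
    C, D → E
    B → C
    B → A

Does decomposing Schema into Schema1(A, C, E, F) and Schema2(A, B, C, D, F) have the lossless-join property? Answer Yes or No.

Schema1 ∩ Schema2 = {A, C, F}; its closure under F is {A, B, C, D, E, F}.
Schema1 is contained in that closure, so Schema1 ∩ Schema2 → Schema1 holds and the join is lossless.

Yes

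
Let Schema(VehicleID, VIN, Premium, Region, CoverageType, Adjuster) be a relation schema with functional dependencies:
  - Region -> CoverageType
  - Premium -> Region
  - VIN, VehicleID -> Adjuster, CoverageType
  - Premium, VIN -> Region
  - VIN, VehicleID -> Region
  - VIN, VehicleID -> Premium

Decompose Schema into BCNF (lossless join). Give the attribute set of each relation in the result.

Candidate key of the original relation: {VIN, VehicleID}.
Within {Adjuster, CoverageType, Premium, Region, VIN, VehicleID}: {Region}⁺ ∩ {Adjuster, CoverageType, Premium, Region, VIN, VehicleID} = {CoverageType, Region}, not the whole set, so Region -> CoverageType violates BCNF; decompose into {CoverageType, Region} and {Adjuster, Premium, Region, VIN, VehicleID}.
{CoverageType, Region} has no BCNF violation.
Within {Adjuster, Premium, Region, VIN, VehicleID}: {Premium}⁺ ∩ {Adjuster, Premium, Region, VIN, VehicleID} = {Premium, Region}, not the whole set, so Premium -> Region violates BCNF; decompose into {Premium, Region} and {Adjuster, Premium, VIN, VehicleID}.
{Premium, Region} has no BCNF violation.
{Adjuster, Premium, VIN, VehicleID} has no BCNF violation.

{Adjuster, Premium, VIN, VehicleID}; {CoverageType, Region}; {Premium, Region}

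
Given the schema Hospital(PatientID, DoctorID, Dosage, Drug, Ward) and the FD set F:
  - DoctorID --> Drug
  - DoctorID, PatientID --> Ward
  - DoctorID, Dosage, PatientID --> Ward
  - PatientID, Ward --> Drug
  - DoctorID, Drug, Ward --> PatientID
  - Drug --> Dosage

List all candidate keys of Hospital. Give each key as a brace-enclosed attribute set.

{DoctorID, PatientID}, {DoctorID, Ward}

No FD produces {DoctorID}, so it must be in every candidate key.
{DoctorID, PatientID} is a candidate key since {DoctorID, PatientID}⁺ = {DoctorID, Dosage, Drug, PatientID, Ward} covers every attribute.
{DoctorID, Ward} is a candidate key since {DoctorID, Ward}⁺ = {DoctorID, Dosage, Drug, PatientID, Ward} covers every attribute.
No proper subset of any of these is a key, and no other minimal superkey exists.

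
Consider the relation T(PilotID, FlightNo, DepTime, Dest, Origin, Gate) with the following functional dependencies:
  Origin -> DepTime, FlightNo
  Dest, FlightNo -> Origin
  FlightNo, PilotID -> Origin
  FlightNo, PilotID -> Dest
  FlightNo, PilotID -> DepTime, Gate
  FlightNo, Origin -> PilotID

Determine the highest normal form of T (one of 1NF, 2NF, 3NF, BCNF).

Candidate keys: {Dest, FlightNo}, {FlightNo, PilotID}, {Origin}. Prime attributes: {Dest, FlightNo, Origin, PilotID}.
The left-hand side of every FD is a superkey, so BCNF is satisfied.

BCNF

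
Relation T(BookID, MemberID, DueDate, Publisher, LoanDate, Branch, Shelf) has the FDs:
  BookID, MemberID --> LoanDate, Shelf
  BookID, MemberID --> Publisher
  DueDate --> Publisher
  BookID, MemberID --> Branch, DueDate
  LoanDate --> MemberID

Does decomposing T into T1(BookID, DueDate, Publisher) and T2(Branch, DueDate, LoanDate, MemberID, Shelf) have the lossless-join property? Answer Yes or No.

T1 ∩ T2 = {DueDate}; its closure under F is {DueDate, Publisher}.
Neither T1 nor T2 is contained in that closure, so the decomposition is lossy.

No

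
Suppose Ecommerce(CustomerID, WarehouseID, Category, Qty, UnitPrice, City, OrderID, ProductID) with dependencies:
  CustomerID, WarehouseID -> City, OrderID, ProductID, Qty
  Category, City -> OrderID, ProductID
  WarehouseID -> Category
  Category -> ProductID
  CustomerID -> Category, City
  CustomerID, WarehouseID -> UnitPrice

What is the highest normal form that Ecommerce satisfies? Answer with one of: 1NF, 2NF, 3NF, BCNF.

Candidate key: {CustomerID, WarehouseID}. Prime attributes: {CustomerID, WarehouseID}.
For Category, City -> OrderID, ProductID we have {Category, City}⁺ = {Category, City, OrderID, ProductID}; {Category, City} is not a superkey, so BCNF fails.
Category, City -> OrderID, ProductID has non-prime {OrderID, ProductID} on the right and a non-superkey on the left, so 3NF fails.
Since {CustomerID} ⊂ {CustomerID, WarehouseID} and {CustomerID}⁺ ⊇ {Category, City, OrderID, ProductID} with {Category, City, OrderID, ProductID} non-prime, there is a partial dependency; 2NF fails.

1NF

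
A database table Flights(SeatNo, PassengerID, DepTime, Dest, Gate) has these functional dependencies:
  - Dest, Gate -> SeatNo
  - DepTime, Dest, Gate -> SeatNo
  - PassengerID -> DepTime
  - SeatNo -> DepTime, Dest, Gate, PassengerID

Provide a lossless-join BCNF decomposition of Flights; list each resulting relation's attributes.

{DepTime, PassengerID}; {Dest, Gate, PassengerID, SeatNo}

Candidate keys of the original relation: {Dest, Gate}, {SeatNo}.
Within {DepTime, Dest, Gate, PassengerID, SeatNo}: {PassengerID}⁺ ∩ {DepTime, Dest, Gate, PassengerID, SeatNo} = {DepTime, PassengerID}, not the whole set, so PassengerID -> DepTime violates BCNF; decompose into {DepTime, PassengerID} and {Dest, Gate, PassengerID, SeatNo}.
{DepTime, PassengerID} is in BCNF.
{Dest, Gate, PassengerID, SeatNo} is in BCNF.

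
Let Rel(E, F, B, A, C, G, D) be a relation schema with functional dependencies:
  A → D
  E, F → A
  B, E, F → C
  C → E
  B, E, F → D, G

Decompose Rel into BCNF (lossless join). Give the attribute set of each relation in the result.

Candidate keys of the original relation: {B, C, F}, {B, E, F}.
{A, B, C, D, E, F, G}: {A} determines {A, D} here but is not a superkey — split on A → D, giving {A, D} and {A, B, C, E, F, G}.
{A, D} is in BCNF.
{A, B, C, E, F, G}: {E, F} determines {A, E, F} here but is not a superkey — split on E, F → A, giving {A, E, F} and {B, C, E, F, G}.
{A, E, F} is in BCNF.
{B, C, E, F, G}: {C} determines {C, E} here but is not a superkey — split on C → E, giving {C, E} and {B, C, F, G}.
{C, E} is in BCNF.
{B, C, F, G} is in BCNF.

{A, D}; {A, E, F}; {B, C, F, G}; {C, E}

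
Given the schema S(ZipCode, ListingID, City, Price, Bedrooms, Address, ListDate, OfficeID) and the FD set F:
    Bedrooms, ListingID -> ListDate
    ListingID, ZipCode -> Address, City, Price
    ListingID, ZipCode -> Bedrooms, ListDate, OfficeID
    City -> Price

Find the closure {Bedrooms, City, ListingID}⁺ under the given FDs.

Start with {Bedrooms, City, ListingID}.
Bedrooms, ListingID -> ListDate applies; add {ListDate} → now {Bedrooms, City, ListDate, ListingID}.
City -> Price applies; add {Price} → now {Bedrooms, City, ListDate, ListingID, Price}.
No further FD applies.

{Bedrooms, City, ListDate, ListingID, Price}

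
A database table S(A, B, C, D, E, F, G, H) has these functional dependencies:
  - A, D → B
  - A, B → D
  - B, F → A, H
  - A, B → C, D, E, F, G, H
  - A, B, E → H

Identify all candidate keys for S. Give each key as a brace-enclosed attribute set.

{A, B}, {A, D}, {B, F}

{A, B}⁺ = {A, B, C, D, E, F, G, H} — all of the relation — so {A, B} is a candidate key.
{A, D}⁺ = {A, B, C, D, E, F, G, H} — all of the relation — so {A, D} is a candidate key.
{B, F}⁺ = {A, B, C, D, E, F, G, H} — all of the relation — so {B, F} is a candidate key.
These are minimal and exhaustive — every other superkey contains one of them.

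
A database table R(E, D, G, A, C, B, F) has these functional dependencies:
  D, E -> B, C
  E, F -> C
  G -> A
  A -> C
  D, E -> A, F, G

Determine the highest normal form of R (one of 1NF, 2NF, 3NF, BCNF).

Candidate key: {D, E}. Prime attributes: {D, E}.
For E, F -> C we have {E, F}⁺ = {C, E, F}; {E, F} is not a superkey, so BCNF fails.
E, F -> C has non-prime {C} on the right and a non-superkey on the left, so 3NF fails.
Checking every proper subset of each key, none determines a non-prime attribute — 2NF is satisfied.

2NF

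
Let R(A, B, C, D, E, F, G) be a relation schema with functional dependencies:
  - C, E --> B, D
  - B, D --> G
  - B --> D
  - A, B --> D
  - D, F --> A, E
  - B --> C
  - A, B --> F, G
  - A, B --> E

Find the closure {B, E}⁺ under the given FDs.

{B, C, D, E, G}

Start with {B, E}.
B --> D applies; add {D} → now {B, D, E}.
B --> C applies; add {C} → now {B, C, D, E}.
B, D --> G applies; add {G} → now {B, C, D, E, G}.
No further FD applies.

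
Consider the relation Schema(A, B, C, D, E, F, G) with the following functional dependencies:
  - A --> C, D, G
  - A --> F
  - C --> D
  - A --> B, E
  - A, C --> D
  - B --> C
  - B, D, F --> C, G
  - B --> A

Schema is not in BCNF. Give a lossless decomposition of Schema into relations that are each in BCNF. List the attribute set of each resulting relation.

Candidate keys of the original relation: {A}, {B}.
{A, B, C, D, E, F, G}: {C} determines {C, D} here but is not a superkey — split on C --> D, giving {C, D} and {A, B, C, E, F, G}.
{C, D}: every determinant is a superkey — BCNF.
{A, B, C, E, F, G}: every determinant is a superkey — BCNF.

{A, B, C, E, F, G}; {C, D}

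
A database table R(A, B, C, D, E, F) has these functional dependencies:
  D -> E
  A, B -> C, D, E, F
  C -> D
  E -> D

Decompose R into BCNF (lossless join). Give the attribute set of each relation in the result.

Candidate key of the original relation: {A, B}.
{A, B, C, D, E, F}: {D} determines {D, E} here but is not a superkey — split on D -> E, giving {D, E} and {A, B, C, D, F}.
{D, E} has no BCNF violation.
{A, B, C, D, F}: {C} determines {C, D} here but is not a superkey — split on C -> D, giving {C, D} and {A, B, C, F}.
{C, D} has no BCNF violation.
{A, B, C, F} has no BCNF violation.

{A, B, C, F}; {C, D}; {D, E}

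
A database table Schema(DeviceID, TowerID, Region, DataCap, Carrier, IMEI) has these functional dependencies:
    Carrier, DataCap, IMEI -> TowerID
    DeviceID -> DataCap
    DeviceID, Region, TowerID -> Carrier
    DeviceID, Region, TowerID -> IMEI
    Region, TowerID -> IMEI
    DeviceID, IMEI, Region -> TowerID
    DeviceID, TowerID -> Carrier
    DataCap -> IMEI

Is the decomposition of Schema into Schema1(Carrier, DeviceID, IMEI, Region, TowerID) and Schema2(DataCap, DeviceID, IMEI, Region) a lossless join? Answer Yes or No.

The shared attributes are {DeviceID, IMEI, Region} and {DeviceID, IMEI, Region}⁺ = {Carrier, DataCap, DeviceID, IMEI, Region, TowerID}.
Schema1 is contained in that closure, so Schema1 ∩ Schema2 -> Schema1 holds and the join is lossless.

Yes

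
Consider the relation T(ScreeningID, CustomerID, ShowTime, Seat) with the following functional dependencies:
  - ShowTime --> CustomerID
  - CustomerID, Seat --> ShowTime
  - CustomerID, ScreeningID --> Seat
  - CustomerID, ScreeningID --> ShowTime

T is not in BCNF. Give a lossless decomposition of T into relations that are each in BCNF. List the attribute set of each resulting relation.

Candidate keys of the original relation: {CustomerID, ScreeningID}, {ScreeningID, ShowTime}.
In {CustomerID, ScreeningID, Seat, ShowTime}, {ShowTime} is not a superkey ({ShowTime}⁺ restricted to this set is {CustomerID, ShowTime}), so split on ShowTime --> CustomerID into {CustomerID, ShowTime} and {ScreeningID, Seat, ShowTime}.
{CustomerID, ShowTime} has no BCNF violation.
{ScreeningID, Seat, ShowTime} has no BCNF violation.

{CustomerID, ShowTime}; {ScreeningID, Seat, ShowTime}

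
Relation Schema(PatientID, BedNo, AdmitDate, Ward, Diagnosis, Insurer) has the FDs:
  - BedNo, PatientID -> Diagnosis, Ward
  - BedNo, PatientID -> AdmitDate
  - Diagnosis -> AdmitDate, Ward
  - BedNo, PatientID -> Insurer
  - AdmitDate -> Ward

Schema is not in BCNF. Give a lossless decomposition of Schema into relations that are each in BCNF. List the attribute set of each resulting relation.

Candidate key of the original relation: {BedNo, PatientID}.
{AdmitDate, BedNo, Diagnosis, Insurer, PatientID, Ward}: {Diagnosis} determines {AdmitDate, Diagnosis, Ward} here but is not a superkey — split on Diagnosis -> AdmitDate, Ward, giving {AdmitDate, Diagnosis, Ward} and {BedNo, Diagnosis, Insurer, PatientID}.
{AdmitDate, Diagnosis, Ward}: {AdmitDate} determines {AdmitDate, Ward} here but is not a superkey — split on AdmitDate -> Ward, giving {AdmitDate, Ward} and {AdmitDate, Diagnosis}.
{AdmitDate, Ward} is in BCNF.
{AdmitDate, Diagnosis} is in BCNF.
{BedNo, Diagnosis, Insurer, PatientID} is in BCNF.

{AdmitDate, Diagnosis}; {AdmitDate, Ward}; {BedNo, Diagnosis, Insurer, PatientID}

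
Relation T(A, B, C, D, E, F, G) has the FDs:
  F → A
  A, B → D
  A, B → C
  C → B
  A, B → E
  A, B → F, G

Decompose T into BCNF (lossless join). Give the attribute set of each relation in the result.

{A, F}; {B, C}; {C, D, E, F, G}

Candidate keys of the original relation: {A, B}, {A, C}, {B, F}, {C, F}.
{A, B, C, D, E, F, G}: {F} determines {A, F} here but is not a superkey — split on F → A, giving {A, F} and {B, C, D, E, F, G}.
{A, F}: every determinant is a superkey — BCNF.
{B, C, D, E, F, G}: {C} determines {B, C} here but is not a superkey — split on C → B, giving {B, C} and {C, D, E, F, G}.
{B, C}: every determinant is a superkey — BCNF.
{C, D, E, F, G}: every determinant is a superkey — BCNF.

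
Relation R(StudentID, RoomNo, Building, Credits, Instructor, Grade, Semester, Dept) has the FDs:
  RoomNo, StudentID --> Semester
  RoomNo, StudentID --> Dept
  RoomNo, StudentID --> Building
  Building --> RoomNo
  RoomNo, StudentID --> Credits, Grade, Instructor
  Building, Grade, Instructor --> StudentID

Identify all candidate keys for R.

{Building, StudentID}⁺ = {Building, Credits, Dept, Grade, Instructor, RoomNo, Semester, StudentID}, which is every attribute, so {Building, StudentID} is a candidate key.
{RoomNo, StudentID}⁺ = {Building, Credits, Dept, Grade, Instructor, RoomNo, Semester, StudentID}, which is every attribute, so {RoomNo, StudentID} is a candidate key.
{Building, Grade, Instructor}⁺ = {Building, Credits, Dept, Grade, Instructor, RoomNo, Semester, StudentID}, which is every attribute, so {Building, Grade, Instructor} is a candidate key.
No proper subset of any of these is a key, and no other minimal superkey exists.

{Building, Grade, Instructor}, {Building, StudentID}, {RoomNo, StudentID}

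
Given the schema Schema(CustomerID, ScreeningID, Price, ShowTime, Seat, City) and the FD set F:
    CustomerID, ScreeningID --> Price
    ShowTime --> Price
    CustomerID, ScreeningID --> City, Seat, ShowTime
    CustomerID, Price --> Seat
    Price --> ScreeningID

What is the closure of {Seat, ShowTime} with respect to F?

{Price, ScreeningID, Seat, ShowTime}

Start with {Seat, ShowTime}.
ShowTime --> Price applies; add {Price} → now {Price, Seat, ShowTime}.
Price --> ScreeningID applies; add {ScreeningID} → now {Price, ScreeningID, Seat, ShowTime}.
No further FD applies.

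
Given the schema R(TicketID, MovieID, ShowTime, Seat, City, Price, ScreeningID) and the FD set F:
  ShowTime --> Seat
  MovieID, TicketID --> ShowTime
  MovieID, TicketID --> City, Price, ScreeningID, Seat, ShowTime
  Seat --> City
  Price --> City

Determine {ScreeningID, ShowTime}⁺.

Start with {ScreeningID, ShowTime}.
ShowTime --> Seat applies; add {Seat} → now {ScreeningID, Seat, ShowTime}.
Seat --> City applies; add {City} → now {City, ScreeningID, Seat, ShowTime}.
No further FD applies.

{City, ScreeningID, Seat, ShowTime}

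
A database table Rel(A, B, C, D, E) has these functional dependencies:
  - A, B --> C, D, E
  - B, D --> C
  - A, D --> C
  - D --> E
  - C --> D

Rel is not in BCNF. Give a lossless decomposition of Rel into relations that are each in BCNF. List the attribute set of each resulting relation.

{A, B, D}; {B, C}; {C, D}; {D, E}

Candidate key of the original relation: {A, B}.
In {A, B, C, D, E}, {B, D} is not a superkey ({B, D}⁺ restricted to this set is {B, C, D, E}), so split on B, D --> C, E into {B, C, D, E} and {A, B, D}.
In {B, C, D, E}, {D} is not a superkey ({D}⁺ restricted to this set is {D, E}), so split on D --> E into {D, E} and {B, C, D}.
{D, E} is in BCNF.
In {B, C, D}, {C} is not a superkey ({C}⁺ restricted to this set is {C, D}), so split on C --> D into {C, D} and {B, C}.
{C, D} is in BCNF.
{B, C} is in BCNF.
{A, B, D} is in BCNF.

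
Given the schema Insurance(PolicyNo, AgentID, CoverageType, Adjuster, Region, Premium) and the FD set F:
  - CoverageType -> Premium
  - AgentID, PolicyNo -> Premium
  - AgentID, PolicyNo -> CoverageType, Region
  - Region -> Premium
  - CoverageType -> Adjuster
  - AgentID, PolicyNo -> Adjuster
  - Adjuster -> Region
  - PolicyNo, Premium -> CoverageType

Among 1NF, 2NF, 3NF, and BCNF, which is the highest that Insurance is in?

Candidate key: {AgentID, PolicyNo}. Prime attributes: {AgentID, PolicyNo}.
CoverageType -> Premium breaks BCNF: {CoverageType}⁺ = {Adjuster, CoverageType, Premium, Region}, so {CoverageType} is not a superkey.
CoverageType -> Premium has non-prime {Premium} on the right and a non-superkey on the left, so 3NF fails.
No non-prime attribute depends on a proper subset of any candidate key, so 2NF holds.

2NF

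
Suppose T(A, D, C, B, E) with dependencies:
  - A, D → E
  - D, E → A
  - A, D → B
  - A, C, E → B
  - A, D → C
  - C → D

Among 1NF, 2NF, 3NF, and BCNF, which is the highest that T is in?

3NF

Candidate keys: {A, C}, {A, D}, {C, E}, {D, E}. Prime attributes: {A, C, D, E}.
C → D breaks BCNF: {C}⁺ = {C, D}, so {C} is not a superkey.
Its right-hand attributes {D} are all prime, as are those of every other non-superkey FD — the relation is in 3NF.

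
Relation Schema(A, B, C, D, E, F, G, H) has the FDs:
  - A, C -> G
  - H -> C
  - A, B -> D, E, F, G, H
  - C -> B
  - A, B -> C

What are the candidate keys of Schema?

{A} never appears on the right of any FD, so every key must include it.
{A, B}⁺ = {A, B, C, D, E, F, G, H}, which is every attribute, so {A, B} is a candidate key.
{A, C}⁺ = {A, B, C, D, E, F, G, H}, which is every attribute, so {A, C} is a candidate key.
{A, H}⁺ = {A, B, C, D, E, F, G, H}, which is every attribute, so {A, H} is a candidate key.
These are minimal and exhaustive — every other superkey contains one of them.

{A, B}, {A, C}, {A, H}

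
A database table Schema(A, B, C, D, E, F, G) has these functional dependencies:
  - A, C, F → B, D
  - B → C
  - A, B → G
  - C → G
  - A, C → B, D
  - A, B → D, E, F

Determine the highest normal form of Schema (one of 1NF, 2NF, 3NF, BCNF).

Candidate keys: {A, B}, {A, C}. Prime attributes: {A, B, C}.
B → C: {B}⁺ = {B, C, G}, which is not all of the attributes, so the left side is not a superkey — BCNF is violated.
C → G determines the non-prime attribute {G} from a non-superkey — 3NF is violated.
The proper key subset {B} of {A, B} determines non-prime {G}, so the relation is not even in 2NF.

1NF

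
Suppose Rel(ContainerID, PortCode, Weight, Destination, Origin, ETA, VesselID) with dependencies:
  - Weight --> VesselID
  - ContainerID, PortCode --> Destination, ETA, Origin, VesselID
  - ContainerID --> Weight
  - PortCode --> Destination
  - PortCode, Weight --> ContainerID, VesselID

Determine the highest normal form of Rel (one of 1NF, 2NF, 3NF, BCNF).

1NF

Candidate keys: {ContainerID, PortCode}, {PortCode, Weight}. Prime attributes: {ContainerID, PortCode, Weight}.
Weight --> VesselID: {Weight}⁺ = {VesselID, Weight}, which is not all of the attributes, so the left side is not a superkey — BCNF is violated.
Because {VesselID} is non-prime and the left side of Weight --> VesselID is not a superkey, the relation is not in 3NF.
{ContainerID} is a proper subset of the key {ContainerID, PortCode}, and {ContainerID}⁺ contains the non-prime attribute {VesselID} — a partial dependency, so 2NF is violated.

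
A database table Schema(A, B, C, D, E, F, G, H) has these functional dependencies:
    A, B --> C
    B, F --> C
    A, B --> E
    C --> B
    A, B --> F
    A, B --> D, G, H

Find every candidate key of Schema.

{A, B}, {A, C}

Attributes never on any right-hand side: {A} — every candidate key must contain it.
{A, B}⁺ = {A, B, C, D, E, F, G, H}, which is every attribute, so {A, B} is a candidate key.
{A, C}⁺ = {A, B, C, D, E, F, G, H}, which is every attribute, so {A, C} is a candidate key.
Any other superkey properly contains one of these, so there are no further candidate keys.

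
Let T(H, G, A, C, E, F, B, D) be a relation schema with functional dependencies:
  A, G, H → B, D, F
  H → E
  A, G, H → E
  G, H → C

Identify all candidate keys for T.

{A, G, H}

No FD produces {A, G, H}, so they must be in every candidate key.
Closure of {A, G, H} is {A, B, C, D, E, F, G, H}, the whole schema; {A, G, H} is a candidate key.
No smaller or unrelated set reaches every attribute, so there are no other keys.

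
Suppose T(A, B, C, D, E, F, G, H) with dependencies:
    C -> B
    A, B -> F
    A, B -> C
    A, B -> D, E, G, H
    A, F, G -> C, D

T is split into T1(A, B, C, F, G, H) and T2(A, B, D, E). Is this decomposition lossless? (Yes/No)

T1 ∩ T2 = {A, B}; its closure under F is {A, B, C, D, E, F, G, H}.
This includes all of T1, so the common attributes are a superkey of T1 — the join is lossless.

Yes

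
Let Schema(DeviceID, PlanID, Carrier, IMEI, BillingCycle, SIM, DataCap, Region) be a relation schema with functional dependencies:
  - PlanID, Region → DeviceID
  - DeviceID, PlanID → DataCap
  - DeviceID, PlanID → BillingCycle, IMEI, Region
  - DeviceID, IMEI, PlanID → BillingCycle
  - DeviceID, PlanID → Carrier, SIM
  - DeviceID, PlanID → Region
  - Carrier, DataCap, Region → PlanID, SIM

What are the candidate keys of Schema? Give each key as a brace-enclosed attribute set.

{Carrier, DataCap, Region}, {DeviceID, PlanID}, {PlanID, Region}

{DeviceID, PlanID}⁺ = {BillingCycle, Carrier, DataCap, DeviceID, IMEI, PlanID, Region, SIM}, which is every attribute, so {DeviceID, PlanID} is a candidate key.
{PlanID, Region}⁺ = {BillingCycle, Carrier, DataCap, DeviceID, IMEI, PlanID, Region, SIM}, which is every attribute, so {PlanID, Region} is a candidate key.
{Carrier, DataCap, Region}⁺ = {BillingCycle, Carrier, DataCap, DeviceID, IMEI, PlanID, Region, SIM}, which is every attribute, so {Carrier, DataCap, Region} is a candidate key.
No proper subset of any of these is a key, and no other minimal superkey exists.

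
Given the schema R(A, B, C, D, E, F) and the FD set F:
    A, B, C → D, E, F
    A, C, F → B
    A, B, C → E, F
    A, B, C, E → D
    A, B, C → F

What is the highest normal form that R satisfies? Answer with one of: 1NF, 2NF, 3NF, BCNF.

Candidate keys: {A, B, C}, {A, C, F}. Prime attributes: {A, B, C, F}.
The left-hand side of every FD is a superkey, so BCNF is satisfied.

BCNF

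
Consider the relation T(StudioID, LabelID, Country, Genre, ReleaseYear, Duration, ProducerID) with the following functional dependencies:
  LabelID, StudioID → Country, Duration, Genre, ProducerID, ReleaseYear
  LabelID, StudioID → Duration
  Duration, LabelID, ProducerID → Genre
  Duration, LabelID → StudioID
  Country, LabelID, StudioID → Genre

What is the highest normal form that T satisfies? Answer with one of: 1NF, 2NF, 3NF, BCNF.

Candidate keys: {Duration, LabelID}, {LabelID, StudioID}. Prime attributes: {Duration, LabelID, StudioID}.
Every FD has a superkey on the left, so the relation is in BCNF.

BCNF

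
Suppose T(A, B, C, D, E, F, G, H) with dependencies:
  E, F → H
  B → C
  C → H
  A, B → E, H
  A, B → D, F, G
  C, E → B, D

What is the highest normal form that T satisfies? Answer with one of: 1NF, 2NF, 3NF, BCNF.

1NF

Candidate keys: {A, B}, {A, C, E}. Prime attributes: {A, B, C, E}.
E, F → H: {E, F}⁺ = {E, F, H}, which is not all of the attributes, so the left side is not a superkey — BCNF is violated.
E, F → H has non-prime {H} on the right and a non-superkey on the left, so 3NF fails.
{B} is a proper subset of the key {A, B}, and {B}⁺ contains the non-prime attribute {H} — a partial dependency, so 2NF is violated.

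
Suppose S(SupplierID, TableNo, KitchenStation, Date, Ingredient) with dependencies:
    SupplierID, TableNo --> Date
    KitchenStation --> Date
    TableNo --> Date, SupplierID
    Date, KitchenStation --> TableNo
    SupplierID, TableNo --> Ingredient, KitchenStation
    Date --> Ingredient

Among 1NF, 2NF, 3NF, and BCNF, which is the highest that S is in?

2NF

Candidate keys: {KitchenStation}, {TableNo}. Prime attributes: {KitchenStation, TableNo}.
Date --> Ingredient: {Date}⁺ = {Date, Ingredient}, which is not all of the attributes, so the left side is not a superkey — BCNF is violated.
Date --> Ingredient has non-prime {Ingredient} on the right and a non-superkey on the left, so 3NF fails.
Every candidate key is a single attribute, so no partial dependency is possible; 2NF holds.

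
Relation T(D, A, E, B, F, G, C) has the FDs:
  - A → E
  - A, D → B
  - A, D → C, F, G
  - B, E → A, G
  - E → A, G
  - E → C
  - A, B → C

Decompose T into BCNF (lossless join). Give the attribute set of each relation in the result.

{A, B, D, F}; {A, C, E, G}

Candidate keys of the original relation: {A, D}, {D, E}.
In {A, B, C, D, E, F, G}, {A} is not a superkey ({A}⁺ restricted to this set is {A, C, E, G}), so split on A → C, E, G into {A, C, E, G} and {A, B, D, F}.
{A, C, E, G} is in BCNF.
{A, B, D, F} is in BCNF.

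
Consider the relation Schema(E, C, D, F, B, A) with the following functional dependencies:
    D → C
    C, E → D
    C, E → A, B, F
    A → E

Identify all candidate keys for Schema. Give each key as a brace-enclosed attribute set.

Closure of {A, C} is {A, B, C, D, E, F}, the whole schema; {A, C} is a candidate key.
Closure of {A, D} is {A, B, C, D, E, F}, the whole schema; {A, D} is a candidate key.
Closure of {C, E} is {A, B, C, D, E, F}, the whole schema; {C, E} is a candidate key.
Closure of {D, E} is {A, B, C, D, E, F}, the whole schema; {D, E} is a candidate key.
These are minimal and exhaustive — every other superkey contains one of them.

{A, C}, {A, D}, {C, E}, {D, E}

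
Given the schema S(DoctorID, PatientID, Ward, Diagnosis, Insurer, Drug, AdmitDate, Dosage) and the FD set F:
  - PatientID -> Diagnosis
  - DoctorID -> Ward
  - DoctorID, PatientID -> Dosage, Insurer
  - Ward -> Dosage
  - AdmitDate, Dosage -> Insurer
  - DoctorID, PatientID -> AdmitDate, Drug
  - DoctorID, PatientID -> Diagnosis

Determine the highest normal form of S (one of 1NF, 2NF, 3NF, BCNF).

1NF

Candidate key: {DoctorID, PatientID}. Prime attributes: {DoctorID, PatientID}.
PatientID -> Diagnosis: {PatientID}⁺ = {Diagnosis, PatientID}, which is not all of the attributes, so the left side is not a superkey — BCNF is violated.
Because {Diagnosis} is non-prime and the left side of PatientID -> Diagnosis is not a superkey, the relation is not in 3NF.
Since {DoctorID} ⊂ {DoctorID, PatientID} and {DoctorID}⁺ ⊇ {Dosage, Ward} with {Dosage, Ward} non-prime, there is a partial dependency; 2NF fails.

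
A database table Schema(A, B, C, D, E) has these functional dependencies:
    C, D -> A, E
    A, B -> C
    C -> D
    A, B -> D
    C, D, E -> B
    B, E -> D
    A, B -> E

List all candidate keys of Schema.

{A, B}, {C}

{C} is a candidate key since {C}⁺ = {A, B, C, D, E} covers every attribute.
{A, B} is a candidate key since {A, B}⁺ = {A, B, C, D, E} covers every attribute.
No proper subset of any of these is a key, and no other minimal superkey exists.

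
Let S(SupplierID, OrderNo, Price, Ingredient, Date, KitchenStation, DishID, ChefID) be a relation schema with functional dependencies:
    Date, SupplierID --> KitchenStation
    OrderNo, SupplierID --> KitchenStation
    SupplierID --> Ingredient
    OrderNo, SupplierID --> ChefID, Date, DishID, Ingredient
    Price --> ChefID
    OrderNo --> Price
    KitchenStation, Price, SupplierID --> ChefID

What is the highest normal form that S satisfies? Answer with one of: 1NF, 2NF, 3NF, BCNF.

1NF

Candidate key: {OrderNo, SupplierID}. Prime attributes: {OrderNo, SupplierID}.
For Date, SupplierID --> KitchenStation we have {Date, SupplierID}⁺ = {Date, Ingredient, KitchenStation, SupplierID}; {Date, SupplierID} is not a superkey, so BCNF fails.
Date, SupplierID --> KitchenStation has non-prime {KitchenStation} on the right and a non-superkey on the left, so 3NF fails.
The proper key subset {OrderNo} of {OrderNo, SupplierID} determines non-prime {ChefID, Price}, so the relation is not even in 2NF.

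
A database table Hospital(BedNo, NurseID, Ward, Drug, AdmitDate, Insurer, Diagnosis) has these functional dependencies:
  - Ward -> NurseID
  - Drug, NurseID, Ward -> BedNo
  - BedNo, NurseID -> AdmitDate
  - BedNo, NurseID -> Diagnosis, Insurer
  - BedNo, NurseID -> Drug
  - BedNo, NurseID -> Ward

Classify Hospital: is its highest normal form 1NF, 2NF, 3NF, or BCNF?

3NF

Candidate keys: {BedNo, NurseID}, {BedNo, Ward}, {Drug, Ward}. Prime attributes: {BedNo, Drug, NurseID, Ward}.
Ward -> NurseID breaks BCNF: {Ward}⁺ = {NurseID, Ward}, so {Ward} is not a superkey.
But every attribute on its right side ({NurseID}) is prime, and the same holds for every other non-superkey FD, so 3NF still holds.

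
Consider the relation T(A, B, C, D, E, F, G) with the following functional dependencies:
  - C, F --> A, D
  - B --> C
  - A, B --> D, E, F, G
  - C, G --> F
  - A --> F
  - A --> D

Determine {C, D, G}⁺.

Start with {C, D, G}.
C, G --> F applies; add {F} → now {C, D, F, G}.
C, F --> A, D applies; add {A} → now {A, C, D, F, G}.
No further FD applies.

{A, C, D, F, G}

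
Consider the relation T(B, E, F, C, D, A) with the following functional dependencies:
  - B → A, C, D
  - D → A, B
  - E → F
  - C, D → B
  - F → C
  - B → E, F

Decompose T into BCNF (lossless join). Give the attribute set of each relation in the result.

Candidate keys of the original relation: {B}, {D}.
In {A, B, C, D, E, F}, {E} is not a superkey ({E}⁺ restricted to this set is {C, E, F}), so split on E → C, F into {C, E, F} and {A, B, D, E}.
In {C, E, F}, {F} is not a superkey ({F}⁺ restricted to this set is {C, F}), so split on F → C into {C, F} and {E, F}.
{C, F} is in BCNF.
{E, F} is in BCNF.
{A, B, D, E} is in BCNF.

{A, B, D, E}; {C, F}; {E, F}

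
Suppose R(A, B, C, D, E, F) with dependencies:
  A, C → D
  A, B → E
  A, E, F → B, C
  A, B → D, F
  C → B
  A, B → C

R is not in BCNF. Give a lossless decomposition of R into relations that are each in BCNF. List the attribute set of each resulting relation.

{A, C, D, E, F}; {B, C}

Candidate keys of the original relation: {A, B}, {A, C}, {A, E, F}.
In {A, B, C, D, E, F}, {C} is not a superkey ({C}⁺ restricted to this set is {B, C}), so split on C → B into {B, C} and {A, C, D, E, F}.
{B, C} is in BCNF.
{A, C, D, E, F} is in BCNF.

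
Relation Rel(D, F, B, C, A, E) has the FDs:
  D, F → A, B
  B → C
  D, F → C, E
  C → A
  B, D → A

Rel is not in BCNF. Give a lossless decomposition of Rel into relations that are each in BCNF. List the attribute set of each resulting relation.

{A, C}; {B, C}; {B, D, E, F}

Candidate key of the original relation: {D, F}.
{A, B, C, D, E, F}: {B} determines {A, B, C} here but is not a superkey — split on B → A, C, giving {A, B, C} and {B, D, E, F}.
{A, B, C}: {C} determines {A, C} here but is not a superkey — split on C → A, giving {A, C} and {B, C}.
{A, C} is in BCNF.
{B, C} is in BCNF.
{B, D, E, F} is in BCNF.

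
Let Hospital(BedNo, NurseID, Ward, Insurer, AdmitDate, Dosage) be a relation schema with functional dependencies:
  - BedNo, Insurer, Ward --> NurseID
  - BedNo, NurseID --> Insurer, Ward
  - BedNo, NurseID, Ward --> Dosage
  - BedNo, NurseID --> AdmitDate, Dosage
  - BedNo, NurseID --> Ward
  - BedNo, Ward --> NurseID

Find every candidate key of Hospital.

No FD produces {BedNo}, so it must be in every candidate key.
Closure of {BedNo, NurseID} is {AdmitDate, BedNo, Dosage, Insurer, NurseID, Ward}, the whole schema; {BedNo, NurseID} is a candidate key.
Closure of {BedNo, Ward} is {AdmitDate, BedNo, Dosage, Insurer, NurseID, Ward}, the whole schema; {BedNo, Ward} is a candidate key.
These are minimal and exhaustive — every other superkey contains one of them.

{BedNo, NurseID}, {BedNo, Ward}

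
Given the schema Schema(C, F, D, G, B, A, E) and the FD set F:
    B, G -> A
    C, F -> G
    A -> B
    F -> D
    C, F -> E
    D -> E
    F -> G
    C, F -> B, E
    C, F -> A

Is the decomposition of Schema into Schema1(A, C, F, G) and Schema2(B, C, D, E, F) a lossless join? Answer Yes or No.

Yes

Schema1 ∩ Schema2 = {C, F}; its closure under F is {A, B, C, D, E, F, G}.
This includes all of Schema1, so the common attributes are a superkey of Schema1 — the join is lossless.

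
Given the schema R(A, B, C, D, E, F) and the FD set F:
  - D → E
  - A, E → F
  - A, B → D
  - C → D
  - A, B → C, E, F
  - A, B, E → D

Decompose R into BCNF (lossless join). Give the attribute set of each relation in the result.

Candidate key of the original relation: {A, B}.
Within {A, B, C, D, E, F}: {D}⁺ ∩ {A, B, C, D, E, F} = {D, E}, not the whole set, so D → E violates BCNF; decompose into {D, E} and {A, B, C, D, F}.
{D, E}: every determinant is a superkey — BCNF.
Within {A, B, C, D, F}: {C}⁺ ∩ {A, B, C, D, F} = {C, D}, not the whole set, so C → D violates BCNF; decompose into {C, D} and {A, B, C, F}.
{C, D}: every determinant is a superkey — BCNF.
Within {A, B, C, F}: {A, C}⁺ ∩ {A, B, C, F} = {A, C, F}, not the whole set, so A, C → F violates BCNF; decompose into {A, C, F} and {A, B, C}.
{A, C, F}: every determinant is a superkey — BCNF.
{A, B, C}: every determinant is a superkey — BCNF.

{A, B, C}; {A, C, F}; {C, D}; {D, E}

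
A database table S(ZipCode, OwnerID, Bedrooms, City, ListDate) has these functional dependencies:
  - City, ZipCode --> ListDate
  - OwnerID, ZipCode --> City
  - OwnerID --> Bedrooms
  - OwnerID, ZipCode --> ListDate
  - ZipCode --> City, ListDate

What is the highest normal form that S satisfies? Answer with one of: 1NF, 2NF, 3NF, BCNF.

Candidate key: {OwnerID, ZipCode}. Prime attributes: {OwnerID, ZipCode}.
City, ZipCode --> ListDate: {City, ZipCode}⁺ = {City, ListDate, ZipCode}, which is not all of the attributes, so the left side is not a superkey — BCNF is violated.
City, ZipCode --> ListDate has non-prime {ListDate} on the right and a non-superkey on the left, so 3NF fails.
{OwnerID} is a proper subset of the key {OwnerID, ZipCode}, and {OwnerID}⁺ contains the non-prime attribute {Bedrooms} — a partial dependency, so 2NF is violated.

1NF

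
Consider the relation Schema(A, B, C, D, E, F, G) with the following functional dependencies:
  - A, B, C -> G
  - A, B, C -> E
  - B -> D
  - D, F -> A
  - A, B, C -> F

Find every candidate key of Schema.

{A, B, C}, {B, C, F}

{B, C} never appear on the right of any FD, so every key must include all of them.
{A, B, C}⁺ = {A, B, C, D, E, F, G} — all of the relation — so {A, B, C} is a candidate key.
{B, C, F}⁺ = {A, B, C, D, E, F, G} — all of the relation — so {B, C, F} is a candidate key.
No proper subset of any of these is a key, and no other minimal superkey exists.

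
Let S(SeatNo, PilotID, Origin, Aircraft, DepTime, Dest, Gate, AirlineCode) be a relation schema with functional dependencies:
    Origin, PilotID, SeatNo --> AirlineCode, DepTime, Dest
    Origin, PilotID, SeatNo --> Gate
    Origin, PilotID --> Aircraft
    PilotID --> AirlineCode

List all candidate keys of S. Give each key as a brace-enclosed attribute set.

Attributes never on any right-hand side: {Origin, PilotID, SeatNo} — every candidate key must contain all of them.
Closure of {Origin, PilotID, SeatNo} is {Aircraft, AirlineCode, DepTime, Dest, Gate, Origin, PilotID, SeatNo}, the whole schema; {Origin, PilotID, SeatNo} is a candidate key.
No other minimal set has full closure, so this is the only candidate key.

{Origin, PilotID, SeatNo}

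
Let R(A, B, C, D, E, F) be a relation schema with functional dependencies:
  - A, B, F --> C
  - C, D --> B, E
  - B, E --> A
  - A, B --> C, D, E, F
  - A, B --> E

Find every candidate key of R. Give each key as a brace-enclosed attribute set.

Closure of {A, B} is {A, B, C, D, E, F}, the whole schema; {A, B} is a candidate key.
Closure of {B, E} is {A, B, C, D, E, F}, the whole schema; {B, E} is a candidate key.
Closure of {C, D} is {A, B, C, D, E, F}, the whole schema; {C, D} is a candidate key.
Any other superkey properly contains one of these, so there are no further candidate keys.

{A, B}, {B, E}, {C, D}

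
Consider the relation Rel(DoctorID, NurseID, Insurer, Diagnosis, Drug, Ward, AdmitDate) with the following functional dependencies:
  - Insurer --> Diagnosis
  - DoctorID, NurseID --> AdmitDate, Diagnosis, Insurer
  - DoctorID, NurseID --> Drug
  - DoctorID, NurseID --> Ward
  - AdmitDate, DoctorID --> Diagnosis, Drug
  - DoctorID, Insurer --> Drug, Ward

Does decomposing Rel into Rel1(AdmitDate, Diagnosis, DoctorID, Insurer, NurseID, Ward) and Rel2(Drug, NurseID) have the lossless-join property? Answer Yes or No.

Rel1 ∩ Rel2 = {NurseID}; its closure under F is {NurseID}.
Neither Rel1 nor Rel2 is contained in that closure, so the decomposition is lossy.

No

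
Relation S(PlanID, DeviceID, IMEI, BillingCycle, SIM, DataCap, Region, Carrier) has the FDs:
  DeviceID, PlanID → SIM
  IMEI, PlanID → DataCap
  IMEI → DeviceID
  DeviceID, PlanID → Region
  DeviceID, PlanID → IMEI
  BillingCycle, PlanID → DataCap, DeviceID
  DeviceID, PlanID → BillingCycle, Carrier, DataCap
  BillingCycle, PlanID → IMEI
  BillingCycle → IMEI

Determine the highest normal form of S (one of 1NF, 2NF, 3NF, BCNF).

Candidate keys: {BillingCycle, PlanID}, {DeviceID, PlanID}, {IMEI, PlanID}. Prime attributes: {BillingCycle, DeviceID, IMEI, PlanID}.
IMEI → DeviceID breaks BCNF: {IMEI}⁺ = {DeviceID, IMEI}, so {IMEI} is not a superkey.
Since {DeviceID} ⊆ prime attributes and every other non-superkey FD also has a prime right side, the schema is in 3NF.

3NF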